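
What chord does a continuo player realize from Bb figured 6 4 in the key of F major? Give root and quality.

The figures 6 4 indicate a triad in second inversion.
In second inversion the root lies a fourth above the bass: a fourth above Bb in F major is E.
The chord tones are Bb, E, G, giving E diminished.

E diminished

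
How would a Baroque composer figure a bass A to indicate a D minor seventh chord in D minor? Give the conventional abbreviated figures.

A is the fifth of D minor seventh, so the chord is in second inversion.
A seventh chord in second inversion is figured 6/4/3, conventionally abbreviated 4/3.

4/3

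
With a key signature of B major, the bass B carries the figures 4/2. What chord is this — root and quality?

C# minor seventh

The figures 4/2 indicate a seventh chord in third inversion.
In third inversion the root lies a second above the bass: a second above B in B major is C#.
The chord tones are B, C#, E, G#, giving C# minor seventh.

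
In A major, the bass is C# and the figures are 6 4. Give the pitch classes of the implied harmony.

A fourth above C# in this key is F#.
A sixth above C# in this key is A.
Together with the bass C#, this spells F# minor in second inversion.

C#, F#, A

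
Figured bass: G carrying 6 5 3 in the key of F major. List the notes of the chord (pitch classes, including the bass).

G, Bb, D, E

A third above G in this key is Bb.
A fifth above G in this key is D.
A sixth above G in this key is E.
Together with the bass G, this spells E half-diminished seventh in first inversion.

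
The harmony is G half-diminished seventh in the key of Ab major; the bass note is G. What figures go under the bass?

7

G is the root of G half-diminished seventh, so the chord is in root position.
A seventh chord in root position is figured 7/5/3, conventionally abbreviated 7.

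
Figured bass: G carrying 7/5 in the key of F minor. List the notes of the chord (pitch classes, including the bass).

The written figures 7/5 are shorthand for 7/5/3: the 3 is implied.
A third above G in this key is Bb.
A fifth above G in this key is Db.
A seventh above G in this key is F.
Together with the bass G, this spells G half-diminished seventh in root position.

G, Bb, Db, F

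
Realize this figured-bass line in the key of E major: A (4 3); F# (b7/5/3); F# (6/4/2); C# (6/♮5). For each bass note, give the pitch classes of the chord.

A (6/4/3): A, C#, D#, F#.
F# (b7/5/3): F#, A, C#, Eb.
F# (6/4/2): F#, G#, B, D#.
C# (6/♮5/3): C#, E, G, A.

A, C#, D#, F# | F#, A, C#, Eb | F#, G#, B, D# | C#, E, G, A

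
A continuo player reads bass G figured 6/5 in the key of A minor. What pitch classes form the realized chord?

G, B, D, E

The written figures 6/5 are shorthand for 6/5/3: the 3 is implied.
A third above G in this key is B.
A fifth above G in this key is D.
A sixth above G in this key is E.
Together with the bass G, this spells E minor seventh in first inversion.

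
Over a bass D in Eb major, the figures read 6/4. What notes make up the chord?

A fourth above D in this key is G.
A sixth above D in this key is Bb.
Together with the bass D, this spells G minor in second inversion.

D, G, Bb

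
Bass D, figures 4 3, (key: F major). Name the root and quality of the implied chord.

G minor seventh

The figures 4 3 indicate a seventh chord in second inversion.
In second inversion the root lies a fourth above the bass: a fourth above D in F major is G.
The chord tones are D, F, G, Bb, giving G minor seventh.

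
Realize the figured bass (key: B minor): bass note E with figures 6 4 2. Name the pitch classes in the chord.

E, F#, A, C#

A second above E in this key is F#.
A fourth above E in this key is A.
A sixth above E in this key is C#.
Together with the bass E, this spells F# minor seventh in third inversion.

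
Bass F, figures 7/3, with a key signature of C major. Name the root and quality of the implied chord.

F major seventh

The figures 7/3 indicate a seventh chord in root position.
In root position the bass is the root, so the root is F.
The chord tones are F, A, C, E, giving F major seventh.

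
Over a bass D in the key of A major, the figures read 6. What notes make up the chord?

The written figures 6 are shorthand for 6/3: the 3 is implied.
A third above D in this key is F#.
A sixth above D in this key is B.
Together with the bass D, this spells B minor in first inversion.

D, F#, B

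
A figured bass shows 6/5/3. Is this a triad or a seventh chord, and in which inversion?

seventh chord, first inversion

Intervals of 6/5/3 above the bass form a seventh chord; the bass is the third, so this is first inversion.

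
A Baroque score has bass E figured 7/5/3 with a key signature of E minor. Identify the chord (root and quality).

E minor seventh

The figures 7/5/3 indicate a seventh chord in root position.
In root position the bass is the root, so the root is E.
The chord tones are E, G, B, D, giving E minor seventh.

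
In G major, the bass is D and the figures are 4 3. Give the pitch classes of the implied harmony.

The written figures 4 3 are shorthand for 6/4/3: the 6 is implied.
A third above D in this key is F#.
A fourth above D in this key is G.
A sixth above D in this key is B.
Together with the bass D, this spells G major seventh in second inversion.

D, F#, G, B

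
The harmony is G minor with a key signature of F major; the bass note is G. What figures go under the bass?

G is the root of G minor, so the chord is in root position.
A triad in root position is figured 5/3, conventionally abbreviated (no figures — root-position triad).

no figures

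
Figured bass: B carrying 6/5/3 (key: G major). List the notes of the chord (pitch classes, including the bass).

B, D, F#, G

A third above B in this key is D.
A fifth above B in this key is F#.
A sixth above B in this key is G.
Together with the bass B, this spells G major seventh in first inversion.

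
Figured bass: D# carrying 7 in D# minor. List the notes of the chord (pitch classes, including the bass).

The written figures 7 are shorthand for 7/5/3: the 5/3 are implied.
A third above D# in this key is F#.
A fifth above D# in this key is A#.
A seventh above D# in this key is C#.
Together with the bass D#, this spells D# minor seventh in root position.

D#, F#, A#, C#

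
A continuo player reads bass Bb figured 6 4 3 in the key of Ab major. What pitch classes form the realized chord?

A third above Bb in this key is Db.
A fourth above Bb in this key is Eb.
A sixth above Bb in this key is G.
Together with the bass Bb, this spells Eb dominant seventh in second inversion.

Bb, Db, Eb, G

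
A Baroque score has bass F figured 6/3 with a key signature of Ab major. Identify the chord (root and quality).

The figures 6/3 indicate a triad in first inversion.
In first inversion the root lies a sixth above the bass: a sixth above F in Ab major is Db.
The chord tones are F, Ab, Db, giving Db major.

Db major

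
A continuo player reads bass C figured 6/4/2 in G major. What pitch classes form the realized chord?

A second above C in this key is D.
A fourth above C in this key is F#.
A sixth above C in this key is A.
Together with the bass C, this spells D dominant seventh in third inversion.

C, D, F#, A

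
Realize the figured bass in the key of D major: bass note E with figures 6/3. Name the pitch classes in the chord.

A third above E in this key is G.
A sixth above E in this key is C#.
Together with the bass E, this spells C# diminished in first inversion.

E, G, C#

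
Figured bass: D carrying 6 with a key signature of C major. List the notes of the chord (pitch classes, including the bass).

The written figures 6 are shorthand for 6/3: the 3 is implied.
A third above D in this key is F.
A sixth above D in this key is B.
Together with the bass D, this spells B diminished in first inversion.

D, F, B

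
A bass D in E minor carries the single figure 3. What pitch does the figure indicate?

Counting 2 letter steps above D lands on F; in E minor, that letter is F#.

F#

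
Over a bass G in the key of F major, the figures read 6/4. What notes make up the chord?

G, C, E

A fourth above G in this key is C.
A sixth above G in this key is E.
Together with the bass G, this spells C major in second inversion.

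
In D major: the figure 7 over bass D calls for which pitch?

C#

Counting 6 letter steps above D lands on C; in D major, that letter is C#.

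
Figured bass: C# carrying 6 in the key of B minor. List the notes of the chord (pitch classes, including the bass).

The written figures 6 are shorthand for 6/3: the 3 is implied.
A third above C# in this key is E.
A sixth above C# in this key is A.
Together with the bass C#, this spells A major in first inversion.

C#, E, A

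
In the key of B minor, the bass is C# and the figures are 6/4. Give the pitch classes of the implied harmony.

A fourth above C# in this key is F#.
A sixth above C# in this key is A.
Together with the bass C#, this spells F# minor in second inversion.

C#, F#, A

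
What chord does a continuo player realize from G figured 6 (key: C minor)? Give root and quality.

Eb major

The figures 6 indicate a triad in first inversion.
In first inversion the root lies a sixth above the bass: a sixth above G in C minor is Eb.
The chord tones are G, Bb, Eb, giving Eb major.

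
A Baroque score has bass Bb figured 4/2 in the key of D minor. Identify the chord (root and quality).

C dominant seventh

The figures 4/2 indicate a seventh chord in third inversion.
In third inversion the root lies a second above the bass: a second above Bb in D minor is C.
The chord tones are Bb, C, E, G, giving C dominant seventh.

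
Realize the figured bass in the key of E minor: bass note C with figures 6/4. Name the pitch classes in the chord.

C, F#, A

A fourth above C in this key is F#.
A sixth above C in this key is A.
Together with the bass C, this spells F# diminished in second inversion.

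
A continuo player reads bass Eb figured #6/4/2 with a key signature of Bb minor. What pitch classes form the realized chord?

A second above Eb in this key is F.
A fourth above Eb in this key is Ab.
A sixth above Eb in this key is C, raised to C# by the sharp.

Eb, F, Ab, C#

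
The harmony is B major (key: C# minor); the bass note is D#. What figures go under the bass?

D# is the third of B major, so the chord is in first inversion.
A triad in first inversion is figured 6/3, conventionally abbreviated 6.

6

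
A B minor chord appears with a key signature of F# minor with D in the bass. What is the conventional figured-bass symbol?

6

D is the third of B minor, so the chord is in first inversion.
A triad in first inversion is figured 6/3, conventionally abbreviated 6.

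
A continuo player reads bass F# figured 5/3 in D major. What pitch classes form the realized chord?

F#, A, C#

A third above F# in this key is A.
A fifth above F# in this key is C#.
Together with the bass F#, this spells F# minor in root position.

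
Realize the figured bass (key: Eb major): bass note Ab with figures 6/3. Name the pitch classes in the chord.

A third above Ab in this key is C.
A sixth above Ab in this key is F.
Together with the bass Ab, this spells F minor in first inversion.

Ab, C, F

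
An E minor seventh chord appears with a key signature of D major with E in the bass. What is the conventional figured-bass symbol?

E is the root of E minor seventh, so the chord is in root position.
A seventh chord in root position is figured 7/5/3, conventionally abbreviated 7.

7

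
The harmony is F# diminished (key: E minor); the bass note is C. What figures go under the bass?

C is the fifth of F# diminished, so the chord is in second inversion.
A triad in second inversion is figured 6/4, conventionally abbreviated 6/4.

6/4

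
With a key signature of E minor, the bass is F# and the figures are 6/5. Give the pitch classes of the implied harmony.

F#, A, C, D

The written figures 6/5 are shorthand for 6/5/3: the 3 is implied.
A third above F# in this key is A.
A fifth above F# in this key is C.
A sixth above F# in this key is D.
Together with the bass F#, this spells D dominant seventh in first inversion.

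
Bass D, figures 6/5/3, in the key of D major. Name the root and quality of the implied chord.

The figures 6/5/3 indicate a seventh chord in first inversion.
In first inversion the root lies a sixth above the bass: a sixth above D in D major is B.
The chord tones are D, F#, A, B, giving B minor seventh.

B minor seventh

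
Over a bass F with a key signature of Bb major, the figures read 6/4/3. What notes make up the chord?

F, A, Bb, D

A third above F in this key is A.
A fourth above F in this key is Bb.
A sixth above F in this key is D.
Together with the bass F, this spells Bb major seventh in second inversion.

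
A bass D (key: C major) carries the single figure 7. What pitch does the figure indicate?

C

Counting 6 letter steps above D lands on C; in C major, that letter is C.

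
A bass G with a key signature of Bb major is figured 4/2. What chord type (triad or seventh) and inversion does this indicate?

seventh chord, third inversion

4/2 is shorthand for 6/4/2.
Intervals of 6/4/2 above the bass form a seventh chord; the bass is the seventh, so this is third inversion.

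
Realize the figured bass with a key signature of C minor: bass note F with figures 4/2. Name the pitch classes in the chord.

The written figures 4/2 are shorthand for 6/4/2: the 6 is implied.
A second above F in this key is G.
A fourth above F in this key is Bb.
A sixth above F in this key is D.
Together with the bass F, this spells G minor seventh in third inversion.

F, G, Bb, D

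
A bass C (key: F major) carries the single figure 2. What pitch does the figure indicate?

D

Counting 1 letter step above C lands on D; in F major, that letter is D.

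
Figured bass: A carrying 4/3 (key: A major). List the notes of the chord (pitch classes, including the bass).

The written figures 4/3 are shorthand for 6/4/3: the 6 is implied.
A third above A in this key is C#.
A fourth above A in this key is D.
A sixth above A in this key is F#.
Together with the bass A, this spells D major seventh in second inversion.

A, C#, D, F#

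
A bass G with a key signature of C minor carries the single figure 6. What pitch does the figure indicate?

Eb

Counting 5 letter steps above G lands on E; in C minor, that letter is Eb.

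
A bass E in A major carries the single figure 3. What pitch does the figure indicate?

G#

Counting 2 letter steps above E lands on G; in A major, that letter is G#.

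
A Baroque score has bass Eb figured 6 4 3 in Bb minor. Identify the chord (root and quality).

Ab dominant seventh

The figures 6 4 3 indicate a seventh chord in second inversion.
In second inversion the root lies a fourth above the bass: a fourth above Eb in Bb minor is Ab.
The chord tones are Eb, Gb, Ab, C, giving Ab dominant seventh.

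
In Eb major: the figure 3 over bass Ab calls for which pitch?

Counting 2 letter steps above Ab lands on C; in Eb major, that letter is C.

C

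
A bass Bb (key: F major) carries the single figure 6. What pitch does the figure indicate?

G

Counting 5 letter steps above Bb lands on G; in F major, that letter is G.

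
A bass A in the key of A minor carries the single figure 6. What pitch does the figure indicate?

F

Counting 5 letter steps above A lands on F; in A minor, that letter is F.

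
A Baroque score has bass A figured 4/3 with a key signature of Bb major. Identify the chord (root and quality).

D minor seventh

The figures 4/3 indicate a seventh chord in second inversion.
In second inversion the root lies a fourth above the bass: a fourth above A in Bb major is D.
The chord tones are A, C, D, F, giving D minor seventh.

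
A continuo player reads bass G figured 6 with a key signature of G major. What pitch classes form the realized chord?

The written figures 6 are shorthand for 6/3: the 3 is implied.
A third above G in this key is B.
A sixth above G in this key is E.
Together with the bass G, this spells E minor in first inversion.

G, B, E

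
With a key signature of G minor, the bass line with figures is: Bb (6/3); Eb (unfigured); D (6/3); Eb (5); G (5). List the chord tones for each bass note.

Bb (6/3): Bb, D, G.
Eb (5/3): Eb, G, Bb.
D (6/3): D, F, Bb.
Eb (5/3): Eb, G, Bb.
G (5/3): G, Bb, D.

Bb, D, G | Eb, G, Bb | D, F, Bb | Eb, G, Bb | G, Bb, D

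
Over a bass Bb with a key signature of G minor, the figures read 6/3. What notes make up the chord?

A third above Bb in this key is D.
A sixth above Bb in this key is G.
Together with the bass Bb, this spells G minor in first inversion.

Bb, D, G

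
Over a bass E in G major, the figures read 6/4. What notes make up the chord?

A fourth above E in this key is A.
A sixth above E in this key is C.
Together with the bass E, this spells A minor in second inversion.

E, A, C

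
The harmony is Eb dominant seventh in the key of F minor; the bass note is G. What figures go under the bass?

6/5

G is the third of Eb dominant seventh, so the chord is in first inversion.
A seventh chord in first inversion is figured 6/5/3, conventionally abbreviated 6/5.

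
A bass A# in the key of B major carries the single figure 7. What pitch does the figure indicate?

G#

Counting 6 letter steps above A# lands on G; in B major, that letter is G#.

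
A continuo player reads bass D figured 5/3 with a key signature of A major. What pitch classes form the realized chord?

D, F#, A

A third above D in this key is F#.
A fifth above D in this key is A.
Together with the bass D, this spells D major in root position.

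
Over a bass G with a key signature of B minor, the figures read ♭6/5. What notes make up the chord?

G, B, D, Eb

The written figures ♭6/5 are shorthand for 6/5/3: the 3 is implied.
A third above G in this key is B.
A fifth above G in this key is D.
A sixth above G in this key is E, lowered to Eb by the flat.
Together with the bass G, this spells Eb augmented major seventh in first inversion.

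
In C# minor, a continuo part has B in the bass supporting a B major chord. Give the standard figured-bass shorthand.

no figures

B is the root of B major, so the chord is in root position.
A triad in root position is figured 5/3, conventionally abbreviated (no figures — root-position triad).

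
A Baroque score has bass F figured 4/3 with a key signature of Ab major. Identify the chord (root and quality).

The figures 4/3 indicate a seventh chord in second inversion.
In second inversion the root lies a fourth above the bass: a fourth above F in Ab major is Bb.
The chord tones are F, Ab, Bb, Db, giving Bb minor seventh.

Bb minor seventh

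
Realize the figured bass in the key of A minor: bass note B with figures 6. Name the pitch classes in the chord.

B, D, G

The written figures 6 are shorthand for 6/3: the 3 is implied.
A third above B in this key is D.
A sixth above B in this key is G.
Together with the bass B, this spells G major in first inversion.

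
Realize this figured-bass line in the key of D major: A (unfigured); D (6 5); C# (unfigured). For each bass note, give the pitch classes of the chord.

A (5/3): A, C#, E.
D (6/5/3): D, F#, A, B.
C# (5/3): C#, E, G.

A, C#, E | D, F#, A, B | C#, E, G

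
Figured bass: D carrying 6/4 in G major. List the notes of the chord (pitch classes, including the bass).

D, G, B

A fourth above D in this key is G.
A sixth above D in this key is B.
Together with the bass D, this spells G major in second inversion.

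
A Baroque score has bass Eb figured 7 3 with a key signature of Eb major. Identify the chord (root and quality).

Eb major seventh

The figures 7 3 indicate a seventh chord in root position.
In root position the bass is the root, so the root is Eb.
The chord tones are Eb, G, Bb, D, giving Eb major seventh.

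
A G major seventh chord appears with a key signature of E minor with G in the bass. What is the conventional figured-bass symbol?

G is the root of G major seventh, so the chord is in root position.
A seventh chord in root position is figured 7/5/3, conventionally abbreviated 7.

7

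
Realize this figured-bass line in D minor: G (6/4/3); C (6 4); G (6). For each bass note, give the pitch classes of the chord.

G (6/4/3): G, Bb, C, E.
C (6/4): C, F, A.
G (6/3): G, Bb, E.

G, Bb, C, E | C, F, A | G, Bb, E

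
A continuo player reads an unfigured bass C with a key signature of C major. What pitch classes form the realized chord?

An unfigured bass implies 5/3.
A third above C in this key is E.
A fifth above C in this key is G.
Together with the bass C, this spells C major in root position.

C, E, G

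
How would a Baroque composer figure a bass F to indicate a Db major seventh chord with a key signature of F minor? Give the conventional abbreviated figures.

6/5

F is the third of Db major seventh, so the chord is in first inversion.
A seventh chord in first inversion is figured 6/5/3, conventionally abbreviated 6/5.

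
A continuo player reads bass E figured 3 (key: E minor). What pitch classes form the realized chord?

E, G, B

The written figures 3 are shorthand for 5/3: the 5 is implied.
A third above E in this key is G.
A fifth above E in this key is B.
Together with the bass E, this spells E minor in root position.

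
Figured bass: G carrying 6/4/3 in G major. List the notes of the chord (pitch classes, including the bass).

G, B, C, E

A third above G in this key is B.
A fourth above G in this key is C.
A sixth above G in this key is E.
Together with the bass G, this spells C major seventh in second inversion.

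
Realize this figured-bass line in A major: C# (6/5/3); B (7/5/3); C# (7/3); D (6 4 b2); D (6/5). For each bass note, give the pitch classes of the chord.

C# (6/5/3): C#, E, G#, A.
B (7/5/3): B, D, F#, A.
C# (7/5/3): C#, E, G#, B.
D (6/4/b2): D, Eb, G#, B.
D (6/5/3): D, F#, A, B.

C#, E, G#, A | B, D, F#, A | C#, E, G#, B | D, Eb, G#, B | D, F#, A, B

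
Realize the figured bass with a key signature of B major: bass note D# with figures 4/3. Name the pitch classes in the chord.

D#, F#, G#, B

The written figures 4/3 are shorthand for 6/4/3: the 6 is implied.
A third above D# in this key is F#.
A fourth above D# in this key is G#.
A sixth above D# in this key is B.
Together with the bass D#, this spells G# minor seventh in second inversion.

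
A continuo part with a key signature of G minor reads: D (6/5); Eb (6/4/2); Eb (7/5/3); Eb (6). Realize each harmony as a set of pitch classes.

D, F, A, Bb | Eb, F, A, C | Eb, G, Bb, D | Eb, G, C

D (6/5/3): D, F, A, Bb.
Eb (6/4/2): Eb, F, A, C.
Eb (7/5/3): Eb, G, Bb, D.
Eb (6/3): Eb, G, C.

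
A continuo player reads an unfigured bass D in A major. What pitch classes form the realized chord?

An unfigured bass implies 5/3.
A third above D in this key is F#.
A fifth above D in this key is A.
Together with the bass D, this spells D major in root position.

D, F#, A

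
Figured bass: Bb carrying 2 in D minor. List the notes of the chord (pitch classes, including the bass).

The written figures 2 are shorthand for 6/4/2: the 6/4 are implied.
A second above Bb in this key is C.
A fourth above Bb in this key is E.
A sixth above Bb in this key is G.
Together with the bass Bb, this spells C dominant seventh in third inversion.

Bb, C, E, G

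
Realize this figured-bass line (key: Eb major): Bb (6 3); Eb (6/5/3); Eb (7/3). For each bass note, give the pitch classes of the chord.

Bb (6/3): Bb, D, G.
Eb (6/5/3): Eb, G, Bb, C.
Eb (7/5/3): Eb, G, Bb, D.

Bb, D, G | Eb, G, Bb, C | Eb, G, Bb, D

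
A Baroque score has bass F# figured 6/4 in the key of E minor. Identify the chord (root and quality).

The figures 6/4 indicate a triad in second inversion.
In second inversion the root lies a fourth above the bass: a fourth above F# in E minor is B.
The chord tones are F#, B, D, giving B minor.

B minor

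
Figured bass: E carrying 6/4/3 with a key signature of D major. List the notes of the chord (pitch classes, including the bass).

A third above E in this key is G.
A fourth above E in this key is A.
A sixth above E in this key is C#.
Together with the bass E, this spells A dominant seventh in second inversion.

E, G, A, C#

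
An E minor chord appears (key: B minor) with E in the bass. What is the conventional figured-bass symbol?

no figures

E is the root of E minor, so the chord is in root position.
A triad in root position is figured 5/3, conventionally abbreviated (no figures — root-position triad).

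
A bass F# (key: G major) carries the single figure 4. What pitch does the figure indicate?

Counting 3 letter steps above F# lands on B; in G major, that letter is B.

B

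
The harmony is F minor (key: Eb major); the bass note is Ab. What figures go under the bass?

Ab is the third of F minor, so the chord is in first inversion.
A triad in first inversion is figured 6/3, conventionally abbreviated 6.

6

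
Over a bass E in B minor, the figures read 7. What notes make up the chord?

The written figures 7 are shorthand for 7/5/3: the 5/3 are implied.
A third above E in this key is G.
A fifth above E in this key is B.
A seventh above E in this key is D.
Together with the bass E, this spells E minor seventh in root position.

E, G, B, D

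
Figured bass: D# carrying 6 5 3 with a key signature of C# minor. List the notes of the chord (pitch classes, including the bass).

D#, F#, A, B

A third above D# in this key is F#.
A fifth above D# in this key is A.
A sixth above D# in this key is B.
Together with the bass D#, this spells B dominant seventh in first inversion.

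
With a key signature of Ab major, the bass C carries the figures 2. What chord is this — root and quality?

The figures 2 indicate a seventh chord in third inversion.
In third inversion the root lies a second above the bass: a second above C in Ab major is Db.
The chord tones are C, Db, F, Ab, giving Db major seventh.

Db major seventh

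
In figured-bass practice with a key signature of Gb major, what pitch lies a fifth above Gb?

Counting 4 letter steps above Gb lands on D; in Gb major, that letter is Db.

Db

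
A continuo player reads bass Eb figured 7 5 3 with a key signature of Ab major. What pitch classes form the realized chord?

A third above Eb in this key is G.
A fifth above Eb in this key is Bb.
A seventh above Eb in this key is Db.
Together with the bass Eb, this spells Eb dominant seventh in root position.

Eb, G, Bb, Db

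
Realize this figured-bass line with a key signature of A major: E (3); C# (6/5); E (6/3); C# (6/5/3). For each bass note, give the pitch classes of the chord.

E, G#, B | C#, E, G#, A | E, G#, C# | C#, E, G#, A

E (5/3): E, G#, B.
C# (6/5/3): C#, E, G#, A.
E (6/3): E, G#, C#.
C# (6/5/3): C#, E, G#, A.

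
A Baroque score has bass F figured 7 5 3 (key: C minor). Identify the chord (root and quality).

The figures 7 5 3 indicate a seventh chord in root position.
In root position the bass is the root, so the root is F.
The chord tones are F, Ab, C, Eb, giving F minor seventh.

F minor seventh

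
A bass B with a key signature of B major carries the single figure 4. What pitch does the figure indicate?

Counting 3 letter steps above B lands on E; in B major, that letter is E.

E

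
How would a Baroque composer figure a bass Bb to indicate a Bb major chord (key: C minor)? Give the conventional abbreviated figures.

Bb is the root of Bb major, so the chord is in root position.
A triad in root position is figured 5/3, conventionally abbreviated (no figures — root-position triad).

no figures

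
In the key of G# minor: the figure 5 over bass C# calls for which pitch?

G#

Counting 4 letter steps above C# lands on G; in G# minor, that letter is G#.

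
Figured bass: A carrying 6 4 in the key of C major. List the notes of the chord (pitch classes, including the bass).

A fourth above A in this key is D.
A sixth above A in this key is F.
Together with the bass A, this spells D minor in second inversion.

A, D, F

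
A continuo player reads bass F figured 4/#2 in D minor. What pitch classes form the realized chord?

F, G#, Bb, D

The written figures 4/#2 are shorthand for 6/4/2: the 6 is implied.
A second above F in this key is G, raised to G# by the sharp.
A fourth above F in this key is Bb.
A sixth above F in this key is D.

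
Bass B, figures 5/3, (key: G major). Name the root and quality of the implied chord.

The figures 5/3 indicate a triad in root position.
In root position the bass is the root, so the root is B.
The chord tones are B, D, F#, giving B minor.

B minor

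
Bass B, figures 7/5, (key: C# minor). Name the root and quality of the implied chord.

The figures 7/5 indicate a seventh chord in root position.
In root position the bass is the root, so the root is B.
The chord tones are B, D#, F#, A, giving B dominant seventh.

B dominant seventh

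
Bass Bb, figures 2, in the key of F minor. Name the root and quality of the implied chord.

C minor seventh

The figures 2 indicate a seventh chord in third inversion.
In third inversion the root lies a second above the bass: a second above Bb in F minor is C.
The chord tones are Bb, C, Eb, G, giving C minor seventh.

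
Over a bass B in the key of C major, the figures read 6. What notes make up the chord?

The written figures 6 are shorthand for 6/3: the 3 is implied.
A third above B in this key is D.
A sixth above B in this key is G.
Together with the bass B, this spells G major in first inversion.

B, D, G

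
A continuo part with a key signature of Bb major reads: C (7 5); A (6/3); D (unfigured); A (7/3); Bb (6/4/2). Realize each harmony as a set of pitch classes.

C (7/5/3): C, Eb, G, Bb.
A (6/3): A, C, F.
D (5/3): D, F, A.
A (7/5/3): A, C, Eb, G.
Bb (6/4/2): Bb, C, Eb, G.

C, Eb, G, Bb | A, C, F | D, F, A | A, C, Eb, G | Bb, C, Eb, G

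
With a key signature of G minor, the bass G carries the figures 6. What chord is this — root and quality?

The figures 6 indicate a triad in first inversion.
In first inversion the root lies a sixth above the bass: a sixth above G in G minor is Eb.
The chord tones are G, Bb, Eb, giving Eb major.

Eb major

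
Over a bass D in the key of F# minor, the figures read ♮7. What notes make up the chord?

D, F#, A, C

The written figures ♮7 are shorthand for 7/5/3: the 5/3 are implied.
A third above D in this key is F#.
A fifth above D in this key is A.
A seventh above D in this key is C#, made natural (C) by the ♮ figure.
Together with the bass D, this spells D dominant seventh in root position.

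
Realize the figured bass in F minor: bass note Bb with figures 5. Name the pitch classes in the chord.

Bb, Db, F

The written figures 5 are shorthand for 5/3: the 3 is implied.
A third above Bb in this key is Db.
A fifth above Bb in this key is F.
Together with the bass Bb, this spells Bb minor in root position.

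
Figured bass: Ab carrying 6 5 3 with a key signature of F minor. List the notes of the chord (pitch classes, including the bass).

Ab, C, Eb, F

A third above Ab in this key is C.
A fifth above Ab in this key is Eb.
A sixth above Ab in this key is F.
Together with the bass Ab, this spells F minor seventh in first inversion.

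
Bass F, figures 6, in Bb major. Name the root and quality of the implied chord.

D minor

The figures 6 indicate a triad in first inversion.
In first inversion the root lies a sixth above the bass: a sixth above F in Bb major is D.
The chord tones are F, A, D, giving D minor.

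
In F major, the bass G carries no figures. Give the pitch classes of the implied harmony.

G, Bb, D

An unfigured bass implies 5/3.
A third above G in this key is Bb.
A fifth above G in this key is D.
Together with the bass G, this spells G minor in root position.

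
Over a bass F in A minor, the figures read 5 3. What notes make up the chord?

F, A, C

A third above F in this key is A.
A fifth above F in this key is C.
Together with the bass F, this spells F major in root position.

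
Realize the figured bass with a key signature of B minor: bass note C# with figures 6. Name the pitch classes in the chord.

C#, E, A

The written figures 6 are shorthand for 6/3: the 3 is implied.
A third above C# in this key is E.
A sixth above C# in this key is A.
Together with the bass C#, this spells A major in first inversion.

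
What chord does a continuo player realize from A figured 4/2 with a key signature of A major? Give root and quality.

B minor seventh

The figures 4/2 indicate a seventh chord in third inversion.
In third inversion the root lies a second above the bass: a second above A in A major is B.
The chord tones are A, B, D, F#, giving B minor seventh.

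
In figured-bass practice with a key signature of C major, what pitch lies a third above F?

A

Counting 2 letter steps above F lands on A; in C major, that letter is A.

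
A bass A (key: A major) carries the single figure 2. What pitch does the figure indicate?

Counting 1 letter step above A lands on B; in A major, that letter is B.

B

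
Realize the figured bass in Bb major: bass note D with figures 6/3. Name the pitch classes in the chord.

A third above D in this key is F.
A sixth above D in this key is Bb.
Together with the bass D, this spells Bb major in first inversion.

D, F, Bb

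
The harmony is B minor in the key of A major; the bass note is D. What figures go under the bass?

6

D is the third of B minor, so the chord is in first inversion.
A triad in first inversion is figured 6/3, conventionally abbreviated 6.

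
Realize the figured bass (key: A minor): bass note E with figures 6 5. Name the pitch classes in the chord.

E, G, B, C

The written figures 6 5 are shorthand for 6/5/3: the 3 is implied.
A third above E in this key is G.
A fifth above E in this key is B.
A sixth above E in this key is C.
Together with the bass E, this spells C major seventh in first inversion.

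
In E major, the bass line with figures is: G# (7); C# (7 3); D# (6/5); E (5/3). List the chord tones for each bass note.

G#, B, D#, F# | C#, E, G#, B | D#, F#, A, B | E, G#, B

G# (7/5/3): G#, B, D#, F#.
C# (7/5/3): C#, E, G#, B.
D# (6/5/3): D#, F#, A, B.
E (5/3): E, G#, B.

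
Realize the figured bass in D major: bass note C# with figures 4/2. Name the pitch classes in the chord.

The written figures 4/2 are shorthand for 6/4/2: the 6 is implied.
A second above C# in this key is D.
A fourth above C# in this key is F#.
A sixth above C# in this key is A.
Together with the bass C#, this spells D major seventh in third inversion.

C#, D, F#, A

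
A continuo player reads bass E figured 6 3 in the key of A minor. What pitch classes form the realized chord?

A third above E in this key is G.
A sixth above E in this key is C.
Together with the bass E, this spells C major in first inversion.

E, G, C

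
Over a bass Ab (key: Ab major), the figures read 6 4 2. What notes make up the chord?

Ab, Bb, Db, F

A second above Ab in this key is Bb.
A fourth above Ab in this key is Db.
A sixth above Ab in this key is F.
Together with the bass Ab, this spells Bb minor seventh in third inversion.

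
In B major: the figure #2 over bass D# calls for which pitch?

E#

Counting 1 letter step above D# lands on E; in B major, that letter is E.
The #2 figure raises it a semitone, giving E#.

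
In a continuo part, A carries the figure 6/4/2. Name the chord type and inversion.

Intervals of 6/4/2 above the bass form a seventh chord; the bass is the seventh, so this is third inversion.

seventh chord, third inversion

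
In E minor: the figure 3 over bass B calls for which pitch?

D

Counting 2 letter steps above B lands on D; in E minor, that letter is D.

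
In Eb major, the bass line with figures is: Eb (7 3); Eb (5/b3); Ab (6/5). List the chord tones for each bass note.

Eb, G, Bb, D | Eb, Gb, Bb | Ab, C, Eb, F

Eb (7/5/3): Eb, G, Bb, D.
Eb (5/b3): Eb, Gb, Bb.
Ab (6/5/3): Ab, C, Eb, F.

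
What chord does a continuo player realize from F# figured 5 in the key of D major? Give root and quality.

The figures 5 indicate a triad in root position.
In root position the bass is the root, so the root is F#.
The chord tones are F#, A, C#, giving F# minor.

F# minor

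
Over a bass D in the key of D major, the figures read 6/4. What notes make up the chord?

A fourth above D in this key is G.
A sixth above D in this key is B.
Together with the bass D, this spells G major in second inversion.

D, G, B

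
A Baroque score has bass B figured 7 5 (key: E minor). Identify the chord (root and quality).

B minor seventh

The figures 7 5 indicate a seventh chord in root position.
In root position the bass is the root, so the root is B.
The chord tones are B, D, F#, A, giving B minor seventh.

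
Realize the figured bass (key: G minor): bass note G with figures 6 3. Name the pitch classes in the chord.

A third above G in this key is Bb.
A sixth above G in this key is Eb.
Together with the bass G, this spells Eb major in first inversion.

G, Bb, Eb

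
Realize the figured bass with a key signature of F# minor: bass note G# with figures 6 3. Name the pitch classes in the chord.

G#, B, E

A third above G# in this key is B.
A sixth above G# in this key is E.
Together with the bass G#, this spells E major in first inversion.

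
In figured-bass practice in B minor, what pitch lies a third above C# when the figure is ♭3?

Eb

Counting 2 letter steps above C# lands on E; in B minor, that letter is E.
The b3 figure lowers it a semitone, giving Eb.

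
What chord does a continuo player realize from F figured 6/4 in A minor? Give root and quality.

The figures 6/4 indicate a triad in second inversion.
In second inversion the root lies a fourth above the bass: a fourth above F in A minor is B.
The chord tones are F, B, D, giving B diminished.

B diminished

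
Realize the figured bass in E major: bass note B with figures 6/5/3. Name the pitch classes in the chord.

B, D#, F#, G#

A third above B in this key is D#.
A fifth above B in this key is F#.
A sixth above B in this key is G#.
Together with the bass B, this spells G# minor seventh in first inversion.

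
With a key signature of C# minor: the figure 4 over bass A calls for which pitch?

D#

Counting 3 letter steps above A lands on D; in C# minor, that letter is D#.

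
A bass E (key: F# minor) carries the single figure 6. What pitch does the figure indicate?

Counting 5 letter steps above E lands on C; in F# minor, that letter is C#.

C#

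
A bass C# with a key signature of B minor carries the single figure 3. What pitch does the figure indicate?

Counting 2 letter steps above C# lands on E; in B minor, that letter is E.

E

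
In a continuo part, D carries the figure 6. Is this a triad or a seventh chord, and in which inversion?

triad, first inversion

6 is shorthand for 6/3.
Intervals of 6/3 above the bass form a triad; the bass is the third, so this is first inversion.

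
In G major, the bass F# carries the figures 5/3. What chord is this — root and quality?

F# diminished

The figures 5/3 indicate a triad in root position.
In root position the bass is the root, so the root is F#.
The chord tones are F#, A, C, giving F# diminished.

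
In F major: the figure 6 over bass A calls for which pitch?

F

Counting 5 letter steps above A lands on F; in F major, that letter is F.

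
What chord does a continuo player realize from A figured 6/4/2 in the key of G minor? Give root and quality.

The figures 6/4/2 indicate a seventh chord in third inversion.
In third inversion the root lies a second above the bass: a second above A in G minor is Bb.
The chord tones are A, Bb, D, F, giving Bb major seventh.

Bb major seventh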